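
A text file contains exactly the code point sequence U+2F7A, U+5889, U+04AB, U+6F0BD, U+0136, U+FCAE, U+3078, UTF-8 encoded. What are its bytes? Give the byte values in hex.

U+2F7A: 3-byte form → E2 BD BA.
U+5889: 3-byte form → E5 A2 89.
U+04AB: 2-byte form → D2 AB.
U+6F0BD: 4-byte form → F1 AF 82 BD.
U+0136: 2-byte form → C4 B6.
U+FCAE: 3-byte form → EF B2 AE.
U+3078: 3-byte form → E3 81 B8.
Concatenated (20 bytes): E2 BD BA E5 A2 89 D2 AB F1 AF 82 BD C4 B6 EF B2 AE E3 81 B8.

E2 BD BA E5 A2 89 D2 AB F1 AF 82 BD C4 B6 EF B2 AE E3 81 B8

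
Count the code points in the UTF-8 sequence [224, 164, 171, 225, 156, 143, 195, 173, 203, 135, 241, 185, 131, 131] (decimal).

5

Byte at offset 0: 0xE0 = 11100000 → 3-byte char (#1). Advance 3.
Byte at offset 3: 0xE1 = 11100001 → 3-byte char (#2). Advance 3.
Byte at offset 6: 0xC3 = 11000011 → 2-byte char (#3). Advance 2.
Byte at offset 8: 0xCB = 11001011 → 2-byte char (#4). Advance 2.
Byte at offset 10: 0xF1 = 11110001 → 4-byte char (#5). Advance 4.
Reached end at offset 14 after 5 code points.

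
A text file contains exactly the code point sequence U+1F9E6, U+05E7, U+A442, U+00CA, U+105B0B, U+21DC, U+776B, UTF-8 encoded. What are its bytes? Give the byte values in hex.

U+1F9E6: 4-byte form → F0 9F A7 A6.
U+05E7: 2-byte form → D7 A7.
U+A442: 3-byte form → EA 91 82.
U+00CA: 2-byte form → C3 8A.
U+105B0B: 4-byte form → F4 85 AC 8B.
U+21DC: 3-byte form → E2 87 9C.
U+776B: 3-byte form → E7 9D AB.
Concatenated (21 bytes): F0 9F A7 A6 D7 A7 EA 91 82 C3 8A F4 85 AC 8B E2 87 9C E7 9D AB.

F0 9F A7 A6 D7 A7 EA 91 82 C3 8A F4 85 AC 8B E2 87 9C E7 9D AB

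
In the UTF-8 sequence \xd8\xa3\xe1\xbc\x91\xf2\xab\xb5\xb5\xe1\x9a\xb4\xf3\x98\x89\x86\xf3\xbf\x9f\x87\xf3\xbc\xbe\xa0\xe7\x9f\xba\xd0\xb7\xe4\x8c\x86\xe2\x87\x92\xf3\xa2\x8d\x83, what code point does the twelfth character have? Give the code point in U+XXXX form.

Offset 0: leading byte 0xD8 = 11011000 → 2-byte char #1 = D8 A3.
Offset 2: leading byte 0xE1 = 11100001 → 3-byte char #2 = E1 BC 91.
Offset 5: leading byte 0xF2 = 11110010 → 4-byte char #3 = F2 AB B5 B5.
Offset 9: leading byte 0xE1 = 11100001 → 3-byte char #4 = E1 9A B4.
Offset 12: leading byte 0xF3 = 11110011 → 4-byte char #5 = F3 98 89 86.
Offset 16: leading byte 0xF3 = 11110011 → 4-byte char #6 = F3 BF 9F 87.
Offset 20: leading byte 0xF3 = 11110011 → 4-byte char #7 = F3 BC BE A0.
Offset 24: leading byte 0xE7 = 11100111 → 3-byte char #8 = E7 9F BA.
Offset 27: leading byte 0xD0 = 11010000 → 2-byte char #9 = D0 B7.
Offset 29: leading byte 0xE4 = 11100100 → 3-byte char #10 = E4 8C 86.
Offset 32: leading byte 0xE2 = 11100010 → 3-byte char #11 = E2 87 92.
Offset 35: leading byte 0xF3 = 11110011 → 4-byte char #12 = F3 A2 8D 83.
Leading byte 0xF3 = 11110011 matches 11110xxx → 4-byte sequence.
Byte 1: 0xF3 = 11110011, payload 011 (3 bits).
Byte 2: 0xA2 = 10100010 (10xxxxxx ✓), payload 100010.
Byte 3: 0x8D = 10001101 (10xxxxxx ✓), payload 001101.
Byte 4: 0x83 = 10000011 (10xxxxxx ✓), payload 000011.
Concatenate: 011100010001101000011 = 0xE2343 (21 bits → U+E2343).

U+E2343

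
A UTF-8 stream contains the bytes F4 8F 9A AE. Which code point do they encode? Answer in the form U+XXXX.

U+10F6AE

Leading byte 0xF4 = 11110100 matches 11110xxx → 4-byte sequence.
Byte 1: 0xF4 = 11110100, payload 100 (3 bits).
Byte 2: 0x8F = 10001111 (10xxxxxx ✓), payload 001111.
Byte 3: 0x9A = 10011010 (10xxxxxx ✓), payload 011010.
Byte 4: 0xAE = 10101110 (10xxxxxx ✓), payload 101110.
Concatenate: 100001111011010101110 = 0x10F6AE (21 bits → U+10F6AE).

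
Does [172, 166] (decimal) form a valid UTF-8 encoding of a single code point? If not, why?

Byte 0xAC = 10101100 has the form 10xxxxxx — a continuation byte — but there is no preceding leading byte.

invalid (continuation byte with no leading byte)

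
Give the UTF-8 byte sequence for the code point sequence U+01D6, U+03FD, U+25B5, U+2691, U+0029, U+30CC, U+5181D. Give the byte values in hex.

U+01D6: 2-byte form → C7 96.
U+03FD: 2-byte form → CF BD.
U+25B5: 3-byte form → E2 96 B5.
U+2691: 3-byte form → E2 9A 91.
U+0029: 1-byte form → 29.
U+30CC: 3-byte form → E3 83 8C.
U+5181D: 4-byte form → F1 91 A0 9D.
Concatenated (18 bytes): C7 96 CF BD E2 96 B5 E2 9A 91 29 E3 83 8C F1 91 A0 9D.

C7 96 CF BD E2 96 B5 E2 9A 91 29 E3 83 8C F1 91 A0 9D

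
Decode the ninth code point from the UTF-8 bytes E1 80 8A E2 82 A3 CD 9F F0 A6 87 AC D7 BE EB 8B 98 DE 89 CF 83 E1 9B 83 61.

Offset 0: leading byte 0xE1 = 11100001 → 3-byte char #1 = E1 80 8A.
Offset 3: leading byte 0xE2 = 11100010 → 3-byte char #2 = E2 82 A3.
Offset 6: leading byte 0xCD = 11001101 → 2-byte char #3 = CD 9F.
Offset 8: leading byte 0xF0 = 11110000 → 4-byte char #4 = F0 A6 87 AC.
Offset 12: leading byte 0xD7 = 11010111 → 2-byte char #5 = D7 BE.
Offset 14: leading byte 0xEB = 11101011 → 3-byte char #6 = EB 8B 98.
Offset 17: leading byte 0xDE = 11011110 → 2-byte char #7 = DE 89.
Offset 19: leading byte 0xCF = 11001111 → 2-byte char #8 = CF 83.
Offset 21: leading byte 0xE1 = 11100001 → 3-byte char #9 = E1 9B 83.
Leading byte 0xE1 = 11100001 matches 1110xxxx → 3-byte sequence.
Byte 1: 0xE1 = 11100001, payload 0001 (4 bits).
Byte 2: 0x9B = 10011011 (10xxxxxx ✓), payload 011011.
Byte 3: 0x83 = 10000011 (10xxxxxx ✓), payload 000011.
Concatenate: 0001011011000011 = 0x16C3 (16 bits → U+16C3).

U+16C3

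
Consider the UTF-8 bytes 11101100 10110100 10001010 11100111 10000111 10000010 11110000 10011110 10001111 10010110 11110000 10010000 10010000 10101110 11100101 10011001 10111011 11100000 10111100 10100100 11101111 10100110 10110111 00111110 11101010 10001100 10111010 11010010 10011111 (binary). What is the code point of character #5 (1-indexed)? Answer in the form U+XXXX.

U+567B

Offset 0: leading byte 0xEC = 11101100 → 3-byte char #1 = EC B4 8A.
Offset 3: leading byte 0xE7 = 11100111 → 3-byte char #2 = E7 87 82.
Offset 6: leading byte 0xF0 = 11110000 → 4-byte char #3 = F0 9E 8F 96.
Offset 10: leading byte 0xF0 = 11110000 → 4-byte char #4 = F0 90 90 AE.
Offset 14: leading byte 0xE5 = 11100101 → 3-byte char #5 = E5 99 BB.
Leading byte 0xE5 = 11100101 matches 1110xxxx → 3-byte sequence.
Byte 1: 0xE5 = 11100101, payload 0101 (4 bits).
Byte 2: 0x99 = 10011001 (10xxxxxx ✓), payload 011001.
Byte 3: 0xBB = 10111011 (10xxxxxx ✓), payload 111011.
Concatenate: 0101011001111011 = 0x567B (16 bits → U+567B).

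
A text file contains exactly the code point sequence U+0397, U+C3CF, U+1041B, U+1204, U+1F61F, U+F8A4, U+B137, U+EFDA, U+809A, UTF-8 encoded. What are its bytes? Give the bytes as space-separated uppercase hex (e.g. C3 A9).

CE 97 EC 8F 8F F0 90 90 9B E1 88 84 F0 9F 98 9F EF A2 A4 EB 84 B7 EE BF 9A E8 82 9A

U+0397: 2-byte form → CE 97.
U+C3CF: 3-byte form → EC 8F 8F.
U+1041B: 4-byte form → F0 90 90 9B.
U+1204: 3-byte form → E1 88 84.
U+1F61F: 4-byte form → F0 9F 98 9F.
U+F8A4: 3-byte form → EF A2 A4.
U+B137: 3-byte form → EB 84 B7.
U+EFDA: 3-byte form → EE BF 9A.
U+809A: 3-byte form → E8 82 9A.
Concatenated (28 bytes): CE 97 EC 8F 8F F0 90 90 9B E1 88 84 F0 9F 98 9F EF A2 A4 EB 84 B7 EE BF 9A E8 82 9A.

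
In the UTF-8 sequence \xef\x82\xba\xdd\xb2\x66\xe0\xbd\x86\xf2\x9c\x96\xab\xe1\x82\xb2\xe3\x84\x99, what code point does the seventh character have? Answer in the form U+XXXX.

Offset 0: leading byte 0xEF = 11101111 → 3-byte char #1 = EF 82 BA.
Offset 3: leading byte 0xDD = 11011101 → 2-byte char #2 = DD B2.
Offset 5: leading byte 0x66 = 01100110 → 1-byte char #3 = 66.
Offset 6: leading byte 0xE0 = 11100000 → 3-byte char #4 = E0 BD 86.
Offset 9: leading byte 0xF2 = 11110010 → 4-byte char #5 = F2 9C 96 AB.
Offset 13: leading byte 0xE1 = 11100001 → 3-byte char #6 = E1 82 B2.
Offset 16: leading byte 0xE3 = 11100011 → 3-byte char #7 = E3 84 99.
Leading byte 0xE3 = 11100011 matches 1110xxxx → 3-byte sequence.
Byte 1: 0xE3 = 11100011, payload 0011 (4 bits).
Byte 2: 0x84 = 10000100 (10xxxxxx ✓), payload 000100.
Byte 3: 0x99 = 10011001 (10xxxxxx ✓), payload 011001.
Concatenate: 0011000100011001 = 0x3119 (16 bits → U+3119).

U+3119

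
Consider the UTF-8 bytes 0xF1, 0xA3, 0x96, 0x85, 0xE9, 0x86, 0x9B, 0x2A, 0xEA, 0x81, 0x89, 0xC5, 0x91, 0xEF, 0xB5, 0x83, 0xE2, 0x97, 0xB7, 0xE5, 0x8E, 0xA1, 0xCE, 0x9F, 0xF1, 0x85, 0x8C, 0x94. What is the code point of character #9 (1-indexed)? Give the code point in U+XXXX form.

U+039F

Offset 0: leading byte 0xF1 = 11110001 → 4-byte char #1 = F1 A3 96 85.
Offset 4: leading byte 0xE9 = 11101001 → 3-byte char #2 = E9 86 9B.
Offset 7: leading byte 0x2A = 00101010 → 1-byte char #3 = 2A.
Offset 8: leading byte 0xEA = 11101010 → 3-byte char #4 = EA 81 89.
Offset 11: leading byte 0xC5 = 11000101 → 2-byte char #5 = C5 91.
Offset 13: leading byte 0xEF = 11101111 → 3-byte char #6 = EF B5 83.
Offset 16: leading byte 0xE2 = 11100010 → 3-byte char #7 = E2 97 B7.
Offset 19: leading byte 0xE5 = 11100101 → 3-byte char #8 = E5 8E A1.
Offset 22: leading byte 0xCE = 11001110 → 2-byte char #9 = CE 9F.
Leading byte 0xCE = 11001110 matches 110xxxxx → 2-byte sequence.
Byte 1: 0xCE = 11001110, payload 01110 (5 bits).
Byte 2: 0x9F = 10011111 (10xxxxxx ✓), payload 011111.
Concatenate: 01110011111 = 0x39F (11 bits → U+039F).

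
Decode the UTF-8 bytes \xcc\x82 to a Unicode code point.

U+0302

Leading byte 0xCC = 11001100 matches 110xxxxx → 2-byte sequence.
Byte 1: 0xCC = 11001100, payload 01100 (5 bits).
Byte 2: 0x82 = 10000010 (10xxxxxx ✓), payload 000010.
Concatenate: 01100000010 = 0x302 (11 bits → U+0302).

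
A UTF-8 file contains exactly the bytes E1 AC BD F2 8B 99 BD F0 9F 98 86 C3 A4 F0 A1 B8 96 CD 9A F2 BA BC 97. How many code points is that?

7

Byte at offset 0: 0xE1 = 11100001 → 3-byte char (#1). Advance 3.
Byte at offset 3: 0xF2 = 11110010 → 4-byte char (#2). Advance 4.
Byte at offset 7: 0xF0 = 11110000 → 4-byte char (#3). Advance 4.
Byte at offset 11: 0xC3 = 11000011 → 2-byte char (#4). Advance 2.
Byte at offset 13: 0xF0 = 11110000 → 4-byte char (#5). Advance 4.
Byte at offset 17: 0xCD = 11001101 → 2-byte char (#6). Advance 2.
Byte at offset 19: 0xF2 = 11110010 → 4-byte char (#7). Advance 4.
Reached end at offset 23 after 7 code points.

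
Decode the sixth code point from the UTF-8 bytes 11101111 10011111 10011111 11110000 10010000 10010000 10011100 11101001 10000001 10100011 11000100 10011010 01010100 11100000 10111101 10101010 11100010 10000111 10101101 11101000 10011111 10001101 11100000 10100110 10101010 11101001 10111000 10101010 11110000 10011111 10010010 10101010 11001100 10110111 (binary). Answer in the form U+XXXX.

U+0F6A

Offset 0: leading byte 0xEF = 11101111 → 3-byte char #1 = EF 9F 9F.
Offset 3: leading byte 0xF0 = 11110000 → 4-byte char #2 = F0 90 90 9C.
Offset 7: leading byte 0xE9 = 11101001 → 3-byte char #3 = E9 81 A3.
Offset 10: leading byte 0xC4 = 11000100 → 2-byte char #4 = C4 9A.
Offset 12: leading byte 0x54 = 01010100 → 1-byte char #5 = 54.
Offset 13: leading byte 0xE0 = 11100000 → 3-byte char #6 = E0 BD AA.
Leading byte 0xE0 = 11100000 matches 1110xxxx → 3-byte sequence.
Byte 1: 0xE0 = 11100000, payload 0000 (4 bits).
Byte 2: 0xBD = 10111101 (10xxxxxx ✓), payload 111101.
Byte 3: 0xAA = 10101010 (10xxxxxx ✓), payload 101010.
Concatenate: 0000111101101010 = 0xF6A (16 bits → U+0F6A).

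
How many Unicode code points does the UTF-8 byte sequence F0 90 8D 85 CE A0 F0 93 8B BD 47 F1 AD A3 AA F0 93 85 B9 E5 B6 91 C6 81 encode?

8

Byte at offset 0: 0xF0 = 11110000 → 4-byte char (#1). Advance 4.
Byte at offset 4: 0xCE = 11001110 → 2-byte char (#2). Advance 2.
Byte at offset 6: 0xF0 = 11110000 → 4-byte char (#3). Advance 4.
Byte at offset 10: 0x47 = 01000111 → 1-byte char (#4). Advance 1.
Byte at offset 11: 0xF1 = 11110001 → 4-byte char (#5). Advance 4.
Byte at offset 15: 0xF0 = 11110000 → 4-byte char (#6). Advance 4.
Byte at offset 19: 0xE5 = 11100101 → 3-byte char (#7). Advance 3.
Byte at offset 22: 0xC6 = 11000110 → 2-byte char (#8). Advance 2.
Reached end at offset 24 after 8 code points.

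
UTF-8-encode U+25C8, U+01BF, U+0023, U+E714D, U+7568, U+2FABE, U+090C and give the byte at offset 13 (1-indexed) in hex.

1-indexed offset 13 is 0-indexed offset 12.
U+25C8 → 3-byte form E2 97 88 at offsets 0–2.
U+01BF → 2-byte form C6 BF at offsets 3–4.
U+0023 → 1-byte form 23 at offsets 5–5.
U+E714D → 4-byte form F3 A7 85 8D at offsets 6–9.
U+7568 → 3-byte form E7 95 A8 at offsets 10–12.
Offset 12 falls in char 5's range; it's byte 3 of E7 95 A8 = 0xA8.

0xA8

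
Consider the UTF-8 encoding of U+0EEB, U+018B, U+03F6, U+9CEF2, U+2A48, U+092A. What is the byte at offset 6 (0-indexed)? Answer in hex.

U+0EEB → 3-byte form E0 BB AB at offsets 0–2.
U+018B → 2-byte form C6 8B at offsets 3–4.
U+03F6 → 2-byte form CF B6 at offsets 5–6.
Offset 6 falls in char 3's range; it's byte 2 of CF B6 = 0xB6.

0xB6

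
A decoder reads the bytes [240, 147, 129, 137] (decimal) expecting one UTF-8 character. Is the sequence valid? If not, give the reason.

Leading byte 0xF0 = 11110000 → 4-byte form.
Continuation bytes 0x93=10010011, 0x81=10000001, 0x89=10001001 all match 10xxxxxx.
Decoded value 0x13049 is ≥ 0x10000 (shortest form) and not a surrogate.

valid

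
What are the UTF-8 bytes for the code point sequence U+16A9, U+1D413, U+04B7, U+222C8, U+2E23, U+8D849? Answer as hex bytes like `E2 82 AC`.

U+16A9: 3-byte form → E1 9A A9.
U+1D413: 4-byte form → F0 9D 90 93.
U+04B7: 2-byte form → D2 B7.
U+222C8: 4-byte form → F0 A2 8B 88.
U+2E23: 3-byte form → E2 B8 A3.
U+8D849: 4-byte form → F2 8D A1 89.
Concatenated (20 bytes): E1 9A A9 F0 9D 90 93 D2 B7 F0 A2 8B 88 E2 B8 A3 F2 8D A1 89.

E1 9A A9 F0 9D 90 93 D2 B7 F0 A2 8B 88 E2 B8 A3 F2 8D A1 89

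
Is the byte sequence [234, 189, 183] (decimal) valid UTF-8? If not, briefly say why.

Leading byte 0xEA = 11101010 → 3-byte form.
Continuation bytes 0xBD=10111101, 0xB7=10110111 all match 10xxxxxx.
Decoded value 0xAF77 is ≥ 0x800 (shortest form) and not a surrogate.

valid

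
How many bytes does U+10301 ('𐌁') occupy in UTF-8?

4

U+10301 = 0x10301. UTF-8 uses 1 byte below 0x80, 2 below 0x800, 3 below 0x10000, 4 up to 0x10FFFF. 0x10301 is in U+10000–U+10FFFF → 4 bytes.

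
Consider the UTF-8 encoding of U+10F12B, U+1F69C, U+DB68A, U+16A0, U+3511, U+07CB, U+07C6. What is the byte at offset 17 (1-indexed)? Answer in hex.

1-indexed offset 17 is 0-indexed offset 16.
U+10F12B → 4-byte form F4 8F 84 AB at offsets 0–3.
U+1F69C → 4-byte form F0 9F 9A 9C at offsets 4–7.
U+DB68A → 4-byte form F3 9B 9A 8A at offsets 8–11.
U+16A0 → 3-byte form E1 9A A0 at offsets 12–14.
U+3511 → 3-byte form E3 94 91 at offsets 15–17.
Offset 16 falls in char 5's range; it's byte 2 of E3 94 91 = 0x94.

0x94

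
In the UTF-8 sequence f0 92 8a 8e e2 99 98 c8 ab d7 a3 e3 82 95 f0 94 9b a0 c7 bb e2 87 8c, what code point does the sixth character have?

Offset 0: leading byte 0xF0 = 11110000 → 4-byte char #1 = F0 92 8A 8E.
Offset 4: leading byte 0xE2 = 11100010 → 3-byte char #2 = E2 99 98.
Offset 7: leading byte 0xC8 = 11001000 → 2-byte char #3 = C8 AB.
Offset 9: leading byte 0xD7 = 11010111 → 2-byte char #4 = D7 A3.
Offset 11: leading byte 0xE3 = 11100011 → 3-byte char #5 = E3 82 95.
Offset 14: leading byte 0xF0 = 11110000 → 4-byte char #6 = F0 94 9B A0.
Leading byte 0xF0 = 11110000 matches 11110xxx → 4-byte sequence.
Byte 1: 0xF0 = 11110000, payload 000 (3 bits).
Byte 2: 0x94 = 10010100 (10xxxxxx ✓), payload 010100.
Byte 3: 0x9B = 10011011 (10xxxxxx ✓), payload 011011.
Byte 4: 0xA0 = 10100000 (10xxxxxx ✓), payload 100000.
Concatenate: 000010100011011100000 = 0x146E0 (21 bits → U+146E0).

U+146E0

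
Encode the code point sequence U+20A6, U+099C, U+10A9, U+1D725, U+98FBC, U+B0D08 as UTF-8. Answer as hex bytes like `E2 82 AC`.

E2 82 A6 E0 A6 9C E1 82 A9 F0 9D 9C A5 F2 98 BE BC F2 B0 B4 88

U+20A6: 3-byte form → E2 82 A6.
U+099C: 3-byte form → E0 A6 9C.
U+10A9: 3-byte form → E1 82 A9.
U+1D725: 4-byte form → F0 9D 9C A5.
U+98FBC: 4-byte form → F2 98 BE BC.
U+B0D08: 4-byte form → F2 B0 B4 88.
Concatenated (21 bytes): E2 82 A6 E0 A6 9C E1 82 A9 F0 9D 9C A5 F2 98 BE BC F2 B0 B4 88.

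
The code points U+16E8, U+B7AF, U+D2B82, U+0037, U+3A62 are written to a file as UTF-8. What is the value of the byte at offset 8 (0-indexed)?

U+16E8 → 3-byte form E1 9B A8 at offsets 0–2.
U+B7AF → 3-byte form EB 9E AF at offsets 3–5.
U+D2B82 → 4-byte form F3 92 AE 82 at offsets 6–9.
Offset 8 falls in char 3's range; it's byte 3 of F3 92 AE 82 = 0xAE.

0xAE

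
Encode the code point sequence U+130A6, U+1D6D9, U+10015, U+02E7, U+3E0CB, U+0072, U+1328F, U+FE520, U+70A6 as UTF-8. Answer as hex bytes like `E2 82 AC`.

U+130A6: 4-byte form → F0 93 82 A6.
U+1D6D9: 4-byte form → F0 9D 9B 99.
U+10015: 4-byte form → F0 90 80 95.
U+02E7: 2-byte form → CB A7.
U+3E0CB: 4-byte form → F0 BE 83 8B.
U+0072: 1-byte form → 72.
U+1328F: 4-byte form → F0 93 8A 8F.
U+FE520: 4-byte form → F3 BE 94 A0.
U+70A6: 3-byte form → E7 82 A6.
Concatenated (30 bytes): F0 93 82 A6 F0 9D 9B 99 F0 90 80 95 CB A7 F0 BE 83 8B 72 F0 93 8A 8F F3 BE 94 A0 E7 82 A6.

F0 93 82 A6 F0 9D 9B 99 F0 90 80 95 CB A7 F0 BE 83 8B 72 F0 93 8A 8F F3 BE 94 A0 E7 82 A6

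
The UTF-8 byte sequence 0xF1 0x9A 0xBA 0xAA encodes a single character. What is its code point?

Leading byte 0xF1 = 11110001 matches 11110xxx → 4-byte sequence.
Byte 1: 0xF1 = 11110001, payload 001 (3 bits).
Byte 2: 0x9A = 10011010 (10xxxxxx ✓), payload 011010.
Byte 3: 0xBA = 10111010 (10xxxxxx ✓), payload 111010.
Byte 4: 0xAA = 10101010 (10xxxxxx ✓), payload 101010.
Concatenate: 001011010111010101010 = 0x5AEAA (21 bits → U+5AEAA).

U+5AEAA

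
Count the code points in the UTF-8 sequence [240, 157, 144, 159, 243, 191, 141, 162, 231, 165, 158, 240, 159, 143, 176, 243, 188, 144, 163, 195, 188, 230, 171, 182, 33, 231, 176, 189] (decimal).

Byte at offset 0: 0xF0 = 11110000 → 4-byte char (#1). Advance 4.
Byte at offset 4: 0xF3 = 11110011 → 4-byte char (#2). Advance 4.
Byte at offset 8: 0xE7 = 11100111 → 3-byte char (#3). Advance 3.
Byte at offset 11: 0xF0 = 11110000 → 4-byte char (#4). Advance 4.
Byte at offset 15: 0xF3 = 11110011 → 4-byte char (#5). Advance 4.
Byte at offset 19: 0xC3 = 11000011 → 2-byte char (#6). Advance 2.
Byte at offset 21: 0xE6 = 11100110 → 3-byte char (#7). Advance 3.
Byte at offset 24: 0x21 = 00100001 → 1-byte char (#8). Advance 1.
Byte at offset 25: 0xE7 = 11100111 → 3-byte char (#9). Advance 3.
Reached end at offset 28 after 9 code points.

9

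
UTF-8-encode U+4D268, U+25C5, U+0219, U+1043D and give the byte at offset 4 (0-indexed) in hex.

0xE2

U+4D268 → 4-byte form F1 8D 89 A8 at offsets 0–3.
U+25C5 → 3-byte form E2 97 85 at offsets 4–6.
Offset 4 falls in char 2's range; it's byte 1 of E2 97 85 = 0xE2.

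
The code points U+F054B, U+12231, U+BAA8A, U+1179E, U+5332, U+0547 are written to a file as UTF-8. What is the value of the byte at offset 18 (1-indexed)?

1-indexed offset 18 is 0-indexed offset 17.
U+F054B → 4-byte form F3 B0 95 8B at offsets 0–3.
U+12231 → 4-byte form F0 92 88 B1 at offsets 4–7.
U+BAA8A → 4-byte form F2 BA AA 8A at offsets 8–11.
U+1179E → 4-byte form F0 91 9E 9E at offsets 12–15.
U+5332 → 3-byte form E5 8C B2 at offsets 16–18.
Offset 17 falls in char 5's range; it's byte 2 of E5 8C B2 = 0x8C.

0x8C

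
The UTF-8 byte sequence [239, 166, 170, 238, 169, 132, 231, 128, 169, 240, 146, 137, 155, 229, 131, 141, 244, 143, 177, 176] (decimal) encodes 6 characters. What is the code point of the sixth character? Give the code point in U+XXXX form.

U+10FC70

Offset 0: leading byte 0xEF = 11101111 → 3-byte char #1 = EF A6 AA.
Offset 3: leading byte 0xEE = 11101110 → 3-byte char #2 = EE A9 84.
Offset 6: leading byte 0xE7 = 11100111 → 3-byte char #3 = E7 80 A9.
Offset 9: leading byte 0xF0 = 11110000 → 4-byte char #4 = F0 92 89 9B.
Offset 13: leading byte 0xE5 = 11100101 → 3-byte char #5 = E5 83 8D.
Offset 16: leading byte 0xF4 = 11110100 → 4-byte char #6 = F4 8F B1 B0.
Leading byte 0xF4 = 11110100 matches 11110xxx → 4-byte sequence.
Byte 1: 0xF4 = 11110100, payload 100 (3 bits).
Byte 2: 0x8F = 10001111 (10xxxxxx ✓), payload 001111.
Byte 3: 0xB1 = 10110001 (10xxxxxx ✓), payload 110001.
Byte 4: 0xB0 = 10110000 (10xxxxxx ✓), payload 110000.
Concatenate: 100001111110001110000 = 0x10FC70 (21 bits → U+10FC70).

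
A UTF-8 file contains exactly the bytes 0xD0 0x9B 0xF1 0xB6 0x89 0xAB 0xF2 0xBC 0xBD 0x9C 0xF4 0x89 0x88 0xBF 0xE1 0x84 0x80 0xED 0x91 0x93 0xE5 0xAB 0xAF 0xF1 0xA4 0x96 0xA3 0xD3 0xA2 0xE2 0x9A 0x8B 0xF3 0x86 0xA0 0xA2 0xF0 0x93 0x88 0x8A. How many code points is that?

Byte at offset 0: 0xD0 = 11010000 → 2-byte char (#1). Advance 2.
Byte at offset 2: 0xF1 = 11110001 → 4-byte char (#2). Advance 4.
Byte at offset 6: 0xF2 = 11110010 → 4-byte char (#3). Advance 4.
Byte at offset 10: 0xF4 = 11110100 → 4-byte char (#4). Advance 4.
Byte at offset 14: 0xE1 = 11100001 → 3-byte char (#5). Advance 3.
Byte at offset 17: 0xED = 11101101 → 3-byte char (#6). Advance 3.
Byte at offset 20: 0xE5 = 11100101 → 3-byte char (#7). Advance 3.
Byte at offset 23: 0xF1 = 11110001 → 4-byte char (#8). Advance 4.
Byte at offset 27: 0xD3 = 11010011 → 2-byte char (#9). Advance 2.
Byte at offset 29: 0xE2 = 11100010 → 3-byte char (#10). Advance 3.
Byte at offset 32: 0xF3 = 11110011 → 4-byte char (#11). Advance 4.
Byte at offset 36: 0xF0 = 11110000 → 4-byte char (#12). Advance 4.
Reached end at offset 40 after 12 code points.

12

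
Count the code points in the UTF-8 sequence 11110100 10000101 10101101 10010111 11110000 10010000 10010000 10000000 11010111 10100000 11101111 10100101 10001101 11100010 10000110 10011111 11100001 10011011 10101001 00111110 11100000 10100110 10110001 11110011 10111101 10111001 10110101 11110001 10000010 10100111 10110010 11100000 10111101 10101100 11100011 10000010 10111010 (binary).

12

Byte at offset 0: 0xF4 = 11110100 → 4-byte char (#1). Advance 4.
Byte at offset 4: 0xF0 = 11110000 → 4-byte char (#2). Advance 4.
Byte at offset 8: 0xD7 = 11010111 → 2-byte char (#3). Advance 2.
Byte at offset 10: 0xEF = 11101111 → 3-byte char (#4). Advance 3.
Byte at offset 13: 0xE2 = 11100010 → 3-byte char (#5). Advance 3.
Byte at offset 16: 0xE1 = 11100001 → 3-byte char (#6). Advance 3.
Byte at offset 19: 0x3E = 00111110 → 1-byte char (#7). Advance 1.
Byte at offset 20: 0xE0 = 11100000 → 3-byte char (#8). Advance 3.
Byte at offset 23: 0xF3 = 11110011 → 4-byte char (#9). Advance 4.
Byte at offset 27: 0xF1 = 11110001 → 4-byte char (#10). Advance 4.
Byte at offset 31: 0xE0 = 11100000 → 3-byte char (#11). Advance 3.
Byte at offset 34: 0xE3 = 11100011 → 3-byte char (#12). Advance 3.
Reached end at offset 37 after 12 code points.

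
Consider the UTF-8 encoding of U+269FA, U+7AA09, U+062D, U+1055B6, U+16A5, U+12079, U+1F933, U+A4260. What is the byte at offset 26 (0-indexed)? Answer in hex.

U+269FA → 4-byte form F0 A6 A7 BA at offsets 0–3.
U+7AA09 → 4-byte form F1 BA A8 89 at offsets 4–7.
U+062D → 2-byte form D8 AD at offsets 8–9.
U+1055B6 → 4-byte form F4 85 96 B6 at offsets 10–13.
U+16A5 → 3-byte form E1 9A A5 at offsets 14–16.
U+12079 → 4-byte form F0 92 81 B9 at offsets 17–20.
U+1F933 → 4-byte form F0 9F A4 B3 at offsets 21–24.
U+A4260 → 4-byte form F2 A4 89 A0 at offsets 25–28.
Offset 26 falls in char 8's range; it's byte 2 of F2 A4 89 A0 = 0xA4.

0xA4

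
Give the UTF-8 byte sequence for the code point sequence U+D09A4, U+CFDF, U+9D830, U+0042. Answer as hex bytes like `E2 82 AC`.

F3 90 A6 A4 EC BF 9F F2 9D A0 B0 42

U+D09A4: 4-byte form → F3 90 A6 A4.
U+CFDF: 3-byte form → EC BF 9F.
U+9D830: 4-byte form → F2 9D A0 B0.
U+0042: 1-byte form → 42.
Concatenated (12 bytes): F3 90 A6 A4 EC BF 9F F2 9D A0 B0 42.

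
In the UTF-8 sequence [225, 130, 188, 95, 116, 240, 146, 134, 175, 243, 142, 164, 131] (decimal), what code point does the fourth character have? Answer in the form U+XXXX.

Offset 0: leading byte 0xE1 = 11100001 → 3-byte char #1 = E1 82 BC.
Offset 3: leading byte 0x5F = 01011111 → 1-byte char #2 = 5F.
Offset 4: leading byte 0x74 = 01110100 → 1-byte char #3 = 74.
Offset 5: leading byte 0xF0 = 11110000 → 4-byte char #4 = F0 92 86 AF.
Leading byte 0xF0 = 11110000 matches 11110xxx → 4-byte sequence.
Byte 1: 0xF0 = 11110000, payload 000 (3 bits).
Byte 2: 0x92 = 10010010 (10xxxxxx ✓), payload 010010.
Byte 3: 0x86 = 10000110 (10xxxxxx ✓), payload 000110.
Byte 4: 0xAF = 10101111 (10xxxxxx ✓), payload 101111.
Concatenate: 000010010000110101111 = 0x121AF (21 bits → U+121AF).

U+121AF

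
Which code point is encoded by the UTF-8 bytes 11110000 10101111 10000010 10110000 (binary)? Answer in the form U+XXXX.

Leading byte 0xF0 = 11110000 matches 11110xxx → 4-byte sequence.
Byte 1: 0xF0 = 11110000, payload 000 (3 bits).
Byte 2: 0xAF = 10101111 (10xxxxxx ✓), payload 101111.
Byte 3: 0x82 = 10000010 (10xxxxxx ✓), payload 000010.
Byte 4: 0xB0 = 10110000 (10xxxxxx ✓), payload 110000.
Concatenate: 000101111000010110000 = 0x2F0B0 (21 bits → U+2F0B0).

U+2F0B0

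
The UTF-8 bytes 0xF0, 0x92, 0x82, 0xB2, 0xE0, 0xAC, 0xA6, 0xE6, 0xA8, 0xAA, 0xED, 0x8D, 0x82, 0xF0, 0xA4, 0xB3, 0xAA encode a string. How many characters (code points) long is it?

Byte at offset 0: 0xF0 = 11110000 → 4-byte char (#1). Advance 4.
Byte at offset 4: 0xE0 = 11100000 → 3-byte char (#2). Advance 3.
Byte at offset 7: 0xE6 = 11100110 → 3-byte char (#3). Advance 3.
Byte at offset 10: 0xED = 11101101 → 3-byte char (#4). Advance 3.
Byte at offset 13: 0xF0 = 11110000 → 4-byte char (#5). Advance 4.
Reached end at offset 17 after 5 code points.

5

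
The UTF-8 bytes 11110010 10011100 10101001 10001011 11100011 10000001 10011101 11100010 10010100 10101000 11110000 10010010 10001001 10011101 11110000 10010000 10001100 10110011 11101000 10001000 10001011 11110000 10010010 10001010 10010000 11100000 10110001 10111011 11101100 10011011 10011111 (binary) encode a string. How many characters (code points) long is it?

9

Byte at offset 0: 0xF2 = 11110010 → 4-byte char (#1). Advance 4.
Byte at offset 4: 0xE3 = 11100011 → 3-byte char (#2). Advance 3.
Byte at offset 7: 0xE2 = 11100010 → 3-byte char (#3). Advance 3.
Byte at offset 10: 0xF0 = 11110000 → 4-byte char (#4). Advance 4.
Byte at offset 14: 0xF0 = 11110000 → 4-byte char (#5). Advance 4.
Byte at offset 18: 0xE8 = 11101000 → 3-byte char (#6). Advance 3.
Byte at offset 21: 0xF0 = 11110000 → 4-byte char (#7). Advance 4.
Byte at offset 25: 0xE0 = 11100000 → 3-byte char (#8). Advance 3.
Byte at offset 28: 0xEC = 11101100 → 3-byte char (#9). Advance 3.
Reached end at offset 31 after 9 code points.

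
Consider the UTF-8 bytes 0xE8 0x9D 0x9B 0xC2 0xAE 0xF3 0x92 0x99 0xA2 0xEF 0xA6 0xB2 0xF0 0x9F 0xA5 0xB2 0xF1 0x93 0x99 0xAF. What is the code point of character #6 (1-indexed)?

U+5366F

Offset 0: leading byte 0xE8 = 11101000 → 3-byte char #1 = E8 9D 9B.
Offset 3: leading byte 0xC2 = 11000010 → 2-byte char #2 = C2 AE.
Offset 5: leading byte 0xF3 = 11110011 → 4-byte char #3 = F3 92 99 A2.
Offset 9: leading byte 0xEF = 11101111 → 3-byte char #4 = EF A6 B2.
Offset 12: leading byte 0xF0 = 11110000 → 4-byte char #5 = F0 9F A5 B2.
Offset 16: leading byte 0xF1 = 11110001 → 4-byte char #6 = F1 93 99 AF.
Leading byte 0xF1 = 11110001 matches 11110xxx → 4-byte sequence.
Byte 1: 0xF1 = 11110001, payload 001 (3 bits).
Byte 2: 0x93 = 10010011 (10xxxxxx ✓), payload 010011.
Byte 3: 0x99 = 10011001 (10xxxxxx ✓), payload 011001.
Byte 4: 0xAF = 10101111 (10xxxxxx ✓), payload 101111.
Concatenate: 001010011011001101111 = 0x5366F (21 bits → U+5366F).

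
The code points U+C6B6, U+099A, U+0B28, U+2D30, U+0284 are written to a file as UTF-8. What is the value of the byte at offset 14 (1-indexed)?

1-indexed offset 14 is 0-indexed offset 13.
U+C6B6 → 3-byte form EC 9A B6 at offsets 0–2.
U+099A → 3-byte form E0 A6 9A at offsets 3–5.
U+0B28 → 3-byte form E0 AC A8 at offsets 6–8.
U+2D30 → 3-byte form E2 B4 B0 at offsets 9–11.
U+0284 → 2-byte form CA 84 at offsets 12–13.
Offset 13 falls in char 5's range; it's byte 2 of CA 84 = 0x84.

0x84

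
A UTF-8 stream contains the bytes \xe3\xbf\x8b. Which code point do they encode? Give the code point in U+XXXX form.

U+3FCB

Leading byte 0xE3 = 11100011 matches 1110xxxx → 3-byte sequence.
Byte 1: 0xE3 = 11100011, payload 0011 (4 bits).
Byte 2: 0xBF = 10111111 (10xxxxxx ✓), payload 111111.
Byte 3: 0x8B = 10001011 (10xxxxxx ✓), payload 001011.
Concatenate: 0011111111001011 = 0x3FCB (16 bits → U+3FCB).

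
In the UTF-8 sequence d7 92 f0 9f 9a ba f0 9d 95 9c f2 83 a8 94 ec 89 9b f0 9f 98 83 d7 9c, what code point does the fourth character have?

U+83A14

Offset 0: leading byte 0xD7 = 11010111 → 2-byte char #1 = D7 92.
Offset 2: leading byte 0xF0 = 11110000 → 4-byte char #2 = F0 9F 9A BA.
Offset 6: leading byte 0xF0 = 11110000 → 4-byte char #3 = F0 9D 95 9C.
Offset 10: leading byte 0xF2 = 11110010 → 4-byte char #4 = F2 83 A8 94.
Leading byte 0xF2 = 11110010 matches 11110xxx → 4-byte sequence.
Byte 1: 0xF2 = 11110010, payload 010 (3 bits).
Byte 2: 0x83 = 10000011 (10xxxxxx ✓), payload 000011.
Byte 3: 0xA8 = 10101000 (10xxxxxx ✓), payload 101000.
Byte 4: 0x94 = 10010100 (10xxxxxx ✓), payload 010100.
Concatenate: 010000011101000010100 = 0x83A14 (21 bits → U+83A14).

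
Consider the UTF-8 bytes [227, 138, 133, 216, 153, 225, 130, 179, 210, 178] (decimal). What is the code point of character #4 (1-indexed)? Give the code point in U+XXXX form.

U+04B2

Offset 0: leading byte 0xE3 = 11100011 → 3-byte char #1 = E3 8A 85.
Offset 3: leading byte 0xD8 = 11011000 → 2-byte char #2 = D8 99.
Offset 5: leading byte 0xE1 = 11100001 → 3-byte char #3 = E1 82 B3.
Offset 8: leading byte 0xD2 = 11010010 → 2-byte char #4 = D2 B2.
Leading byte 0xD2 = 11010010 matches 110xxxxx → 2-byte sequence.
Byte 1: 0xD2 = 11010010, payload 10010 (5 bits).
Byte 2: 0xB2 = 10110010 (10xxxxxx ✓), payload 110010.
Concatenate: 10010110010 = 0x4B2 (11 bits → U+04B2).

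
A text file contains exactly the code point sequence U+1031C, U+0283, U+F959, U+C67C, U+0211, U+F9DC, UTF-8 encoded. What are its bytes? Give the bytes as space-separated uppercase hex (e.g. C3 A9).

U+1031C: 4-byte form → F0 90 8C 9C.
U+0283: 2-byte form → CA 83.
U+F959: 3-byte form → EF A5 99.
U+C67C: 3-byte form → EC 99 BC.
U+0211: 2-byte form → C8 91.
U+F9DC: 3-byte form → EF A7 9C.
Concatenated (17 bytes): F0 90 8C 9C CA 83 EF A5 99 EC 99 BC C8 91 EF A7 9C.

F0 90 8C 9C CA 83 EF A5 99 EC 99 BC C8 91 EF A7 9C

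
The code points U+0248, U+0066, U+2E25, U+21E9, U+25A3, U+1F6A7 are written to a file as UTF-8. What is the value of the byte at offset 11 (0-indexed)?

U+0248 → 2-byte form C9 88 at offsets 0–1.
U+0066 → 1-byte form 66 at offsets 2–2.
U+2E25 → 3-byte form E2 B8 A5 at offsets 3–5.
U+21E9 → 3-byte form E2 87 A9 at offsets 6–8.
U+25A3 → 3-byte form E2 96 A3 at offsets 9–11.
Offset 11 falls in char 5's range; it's byte 3 of E2 96 A3 = 0xA3.

0xA3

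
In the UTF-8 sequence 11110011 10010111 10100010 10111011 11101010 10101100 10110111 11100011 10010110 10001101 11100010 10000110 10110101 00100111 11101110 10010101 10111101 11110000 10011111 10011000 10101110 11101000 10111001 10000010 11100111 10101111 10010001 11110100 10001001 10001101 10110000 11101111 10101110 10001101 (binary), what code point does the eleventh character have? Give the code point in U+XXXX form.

Offset 0: leading byte 0xF3 = 11110011 → 4-byte char #1 = F3 97 A2 BB.
Offset 4: leading byte 0xEA = 11101010 → 3-byte char #2 = EA AC B7.
Offset 7: leading byte 0xE3 = 11100011 → 3-byte char #3 = E3 96 8D.
Offset 10: leading byte 0xE2 = 11100010 → 3-byte char #4 = E2 86 B5.
Offset 13: leading byte 0x27 = 00100111 → 1-byte char #5 = 27.
Offset 14: leading byte 0xEE = 11101110 → 3-byte char #6 = EE 95 BD.
Offset 17: leading byte 0xF0 = 11110000 → 4-byte char #7 = F0 9F 98 AE.
Offset 21: leading byte 0xE8 = 11101000 → 3-byte char #8 = E8 B9 82.
Offset 24: leading byte 0xE7 = 11100111 → 3-byte char #9 = E7 AF 91.
Offset 27: leading byte 0xF4 = 11110100 → 4-byte char #10 = F4 89 8D B0.
Offset 31: leading byte 0xEF = 11101111 → 3-byte char #11 = EF AE 8D.
Leading byte 0xEF = 11101111 matches 1110xxxx → 3-byte sequence.
Byte 1: 0xEF = 11101111, payload 1111 (4 bits).
Byte 2: 0xAE = 10101110 (10xxxxxx ✓), payload 101110.
Byte 3: 0x8D = 10001101 (10xxxxxx ✓), payload 001101.
Concatenate: 1111101110001101 = 0xFB8D (16 bits → U+FB8D).

U+FB8D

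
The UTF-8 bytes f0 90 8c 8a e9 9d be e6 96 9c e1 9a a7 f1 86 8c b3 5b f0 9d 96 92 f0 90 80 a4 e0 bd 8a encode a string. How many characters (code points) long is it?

9

Byte at offset 0: 0xF0 = 11110000 → 4-byte char (#1). Advance 4.
Byte at offset 4: 0xE9 = 11101001 → 3-byte char (#2). Advance 3.
Byte at offset 7: 0xE6 = 11100110 → 3-byte char (#3). Advance 3.
Byte at offset 10: 0xE1 = 11100001 → 3-byte char (#4). Advance 3.
Byte at offset 13: 0xF1 = 11110001 → 4-byte char (#5). Advance 4.
Byte at offset 17: 0x5B = 01011011 → 1-byte char (#6). Advance 1.
Byte at offset 18: 0xF0 = 11110000 → 4-byte char (#7). Advance 4.
Byte at offset 22: 0xF0 = 11110000 → 4-byte char (#8). Advance 4.
Byte at offset 26: 0xE0 = 11100000 → 3-byte char (#9). Advance 3.
Reached end at offset 29 after 9 code points.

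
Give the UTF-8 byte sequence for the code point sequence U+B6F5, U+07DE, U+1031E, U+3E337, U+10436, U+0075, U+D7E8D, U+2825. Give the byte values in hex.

EB 9B B5 DF 9E F0 90 8C 9E F0 BE 8C B7 F0 90 90 B6 75 F3 97 BA 8D E2 A0 A5

U+B6F5: 3-byte form → EB 9B B5.
U+07DE: 2-byte form → DF 9E.
U+1031E: 4-byte form → F0 90 8C 9E.
U+3E337: 4-byte form → F0 BE 8C B7.
U+10436: 4-byte form → F0 90 90 B6.
U+0075: 1-byte form → 75.
U+D7E8D: 4-byte form → F3 97 BA 8D.
U+2825: 3-byte form → E2 A0 A5.
Concatenated (25 bytes): EB 9B B5 DF 9E F0 90 8C 9E F0 BE 8C B7 F0 90 90 B6 75 F3 97 BA 8D E2 A0 A5.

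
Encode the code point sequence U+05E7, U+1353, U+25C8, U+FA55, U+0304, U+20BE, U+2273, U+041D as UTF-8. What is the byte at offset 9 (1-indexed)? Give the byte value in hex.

0xEF

1-indexed offset 9 is 0-indexed offset 8.
U+05E7 → 2-byte form D7 A7 at offsets 0–1.
U+1353 → 3-byte form E1 8D 93 at offsets 2–4.
U+25C8 → 3-byte form E2 97 88 at offsets 5–7.
U+FA55 → 3-byte form EF A9 95 at offsets 8–10.
Offset 8 falls in char 4's range; it's byte 1 of EF A9 95 = 0xEF.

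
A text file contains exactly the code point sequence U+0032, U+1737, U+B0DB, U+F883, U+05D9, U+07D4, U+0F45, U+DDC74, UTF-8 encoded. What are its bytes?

U+0032: 1-byte form → 32.
U+1737: 3-byte form → E1 9C B7.
U+B0DB: 3-byte form → EB 83 9B.
U+F883: 3-byte form → EF A2 83.
U+05D9: 2-byte form → D7 99.
U+07D4: 2-byte form → DF 94.
U+0F45: 3-byte form → E0 BD 85.
U+DDC74: 4-byte form → F3 9D B1 B4.
Concatenated (21 bytes): 32 E1 9C B7 EB 83 9B EF A2 83 D7 99 DF 94 E0 BD 85 F3 9D B1 B4.

32 E1 9C B7 EB 83 9B EF A2 83 D7 99 DF 94 E0 BD 85 F3 9D B1 B4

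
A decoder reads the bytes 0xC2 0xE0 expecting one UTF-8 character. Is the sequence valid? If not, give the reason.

Leading byte 0xC2 = 11000010 → 2-byte form.
Byte 2 is 0xE0 = 11100000, which is not 10xxxxxx — expected a continuation byte.

invalid (non-continuation byte where continuation expected)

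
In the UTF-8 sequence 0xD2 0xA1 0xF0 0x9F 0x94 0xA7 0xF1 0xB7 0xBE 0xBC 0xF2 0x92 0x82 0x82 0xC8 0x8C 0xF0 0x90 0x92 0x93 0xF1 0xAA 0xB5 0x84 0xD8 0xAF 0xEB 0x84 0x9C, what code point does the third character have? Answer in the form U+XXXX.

Offset 0: leading byte 0xD2 = 11010010 → 2-byte char #1 = D2 A1.
Offset 2: leading byte 0xF0 = 11110000 → 4-byte char #2 = F0 9F 94 A7.
Offset 6: leading byte 0xF1 = 11110001 → 4-byte char #3 = F1 B7 BE BC.
Leading byte 0xF1 = 11110001 matches 11110xxx → 4-byte sequence.
Byte 1: 0xF1 = 11110001, payload 001 (3 bits).
Byte 2: 0xB7 = 10110111 (10xxxxxx ✓), payload 110111.
Byte 3: 0xBE = 10111110 (10xxxxxx ✓), payload 111110.
Byte 4: 0xBC = 10111100 (10xxxxxx ✓), payload 111100.
Concatenate: 001110111111110111100 = 0x77FBC (21 bits → U+77FBC).

U+77FBC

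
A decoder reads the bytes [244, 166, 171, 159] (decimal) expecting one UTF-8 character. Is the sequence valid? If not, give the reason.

Leading byte 0xF4 = 11110100 → 4-byte form.
Payload = 0x126ADF, which exceeds U+10FFFF, the maximum Unicode code point. (Leading bytes F5–FF, or F4 followed by ≥ 0x90, are invalid.)

invalid (encodes a value above U+10FFFF)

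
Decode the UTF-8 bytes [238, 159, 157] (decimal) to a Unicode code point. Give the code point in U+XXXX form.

Leading byte 0xEE = 11101110 matches 1110xxxx → 3-byte sequence.
Byte 1: 0xEE = 11101110, payload 1110 (4 bits).
Byte 2: 0x9F = 10011111 (10xxxxxx ✓), payload 011111.
Byte 3: 0x9D = 10011101 (10xxxxxx ✓), payload 011101.
Concatenate: 1110011111011101 = 0xE7DD (16 bits → U+E7DD).

U+E7DD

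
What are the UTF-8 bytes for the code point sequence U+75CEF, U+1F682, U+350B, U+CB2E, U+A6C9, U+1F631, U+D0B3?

U+75CEF: 4-byte form → F1 B5 B3 AF.
U+1F682: 4-byte form → F0 9F 9A 82.
U+350B: 3-byte form → E3 94 8B.
U+CB2E: 3-byte form → EC AC AE.
U+A6C9: 3-byte form → EA 9B 89.
U+1F631: 4-byte form → F0 9F 98 B1.
U+D0B3: 3-byte form → ED 82 B3.
Concatenated (24 bytes): F1 B5 B3 AF F0 9F 9A 82 E3 94 8B EC AC AE EA 9B 89 F0 9F 98 B1 ED 82 B3.

F1 B5 B3 AF F0 9F 9A 82 E3 94 8B EC AC AE EA 9B 89 F0 9F 98 B1 ED 82 B3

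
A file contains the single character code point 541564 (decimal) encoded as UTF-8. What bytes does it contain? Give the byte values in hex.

U+8437C = 0x8437C = 541564 decimal. In range U+10000–U+10FFFF → 4-byte form: 11110xxx 10xxxxxx 10xxxxxx 10xxxxxx.
Binary (21 bits): 010000100001101111100.
Split 3+6+6+6: 010 | 000100 | 001101 | 111100.
Byte 1: 11110010 = 0xF2.
Byte 2: 10000100 = 0x84.
Byte 3: 10001101 = 0x8D.
Byte 4: 10111100 = 0xBC.

F2 84 8D BC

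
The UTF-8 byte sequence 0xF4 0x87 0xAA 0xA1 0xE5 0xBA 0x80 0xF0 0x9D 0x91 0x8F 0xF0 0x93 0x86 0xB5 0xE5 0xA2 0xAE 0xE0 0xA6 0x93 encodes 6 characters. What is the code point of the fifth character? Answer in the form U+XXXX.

Offset 0: leading byte 0xF4 = 11110100 → 4-byte char #1 = F4 87 AA A1.
Offset 4: leading byte 0xE5 = 11100101 → 3-byte char #2 = E5 BA 80.
Offset 7: leading byte 0xF0 = 11110000 → 4-byte char #3 = F0 9D 91 8F.
Offset 11: leading byte 0xF0 = 11110000 → 4-byte char #4 = F0 93 86 B5.
Offset 15: leading byte 0xE5 = 11100101 → 3-byte char #5 = E5 A2 AE.
Leading byte 0xE5 = 11100101 matches 1110xxxx → 3-byte sequence.
Byte 1: 0xE5 = 11100101, payload 0101 (4 bits).
Byte 2: 0xA2 = 10100010 (10xxxxxx ✓), payload 100010.
Byte 3: 0xAE = 10101110 (10xxxxxx ✓), payload 101110.
Concatenate: 0101100010101110 = 0x58AE (16 bits → U+58AE).

U+58AE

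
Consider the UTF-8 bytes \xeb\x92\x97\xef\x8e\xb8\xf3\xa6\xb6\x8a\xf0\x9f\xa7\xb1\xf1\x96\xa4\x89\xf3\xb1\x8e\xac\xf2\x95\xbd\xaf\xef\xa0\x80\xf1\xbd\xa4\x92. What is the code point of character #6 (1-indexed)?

U+F13AC

Offset 0: leading byte 0xEB = 11101011 → 3-byte char #1 = EB 92 97.
Offset 3: leading byte 0xEF = 11101111 → 3-byte char #2 = EF 8E B8.
Offset 6: leading byte 0xF3 = 11110011 → 4-byte char #3 = F3 A6 B6 8A.
Offset 10: leading byte 0xF0 = 11110000 → 4-byte char #4 = F0 9F A7 B1.
Offset 14: leading byte 0xF1 = 11110001 → 4-byte char #5 = F1 96 A4 89.
Offset 18: leading byte 0xF3 = 11110011 → 4-byte char #6 = F3 B1 8E AC.
Leading byte 0xF3 = 11110011 matches 11110xxx → 4-byte sequence.
Byte 1: 0xF3 = 11110011, payload 011 (3 bits).
Byte 2: 0xB1 = 10110001 (10xxxxxx ✓), payload 110001.
Byte 3: 0x8E = 10001110 (10xxxxxx ✓), payload 001110.
Byte 4: 0xAC = 10101100 (10xxxxxx ✓), payload 101100.
Concatenate: 011110001001110101100 = 0xF13AC (21 bits → U+F13AC).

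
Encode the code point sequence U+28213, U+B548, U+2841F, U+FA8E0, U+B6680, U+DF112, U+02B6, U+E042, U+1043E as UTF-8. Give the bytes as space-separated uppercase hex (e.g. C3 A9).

U+28213: 4-byte form → F0 A8 88 93.
U+B548: 3-byte form → EB 95 88.
U+2841F: 4-byte form → F0 A8 90 9F.
U+FA8E0: 4-byte form → F3 BA A3 A0.
U+B6680: 4-byte form → F2 B6 9A 80.
U+DF112: 4-byte form → F3 9F 84 92.
U+02B6: 2-byte form → CA B6.
U+E042: 3-byte form → EE 81 82.
U+1043E: 4-byte form → F0 90 90 BE.
Concatenated (32 bytes): F0 A8 88 93 EB 95 88 F0 A8 90 9F F3 BA A3 A0 F2 B6 9A 80 F3 9F 84 92 CA B6 EE 81 82 F0 90 90 BE.

F0 A8 88 93 EB 95 88 F0 A8 90 9F F3 BA A3 A0 F2 B6 9A 80 F3 9F 84 92 CA B6 EE 81 82 F0 90 90 BE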